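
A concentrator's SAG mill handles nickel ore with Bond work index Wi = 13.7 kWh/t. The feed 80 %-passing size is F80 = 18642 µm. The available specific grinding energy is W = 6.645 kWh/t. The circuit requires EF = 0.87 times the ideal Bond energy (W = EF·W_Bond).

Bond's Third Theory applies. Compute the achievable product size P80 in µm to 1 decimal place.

W_Bond = 10·Wi·(1/√P₈₀ − 1/√F₈₀)
W_Bond = W / EF = 6.645 / 0.87 = 7.6379 kWh/t
P80^-0.5 = F80^-0.5 + W_Bond/(10 Wi)
  = 7.6379/(10·13.7) + 1/√18642 = 0.055751 + 0.007324 = 0.063075
P80 = (1/0.063075)² = 15.8540² = 251.35 µm

P80 = 251.4 µm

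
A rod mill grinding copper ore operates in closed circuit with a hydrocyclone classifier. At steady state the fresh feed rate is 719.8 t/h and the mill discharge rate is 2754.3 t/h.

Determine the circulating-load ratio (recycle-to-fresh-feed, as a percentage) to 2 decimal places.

CL = 282.65 %

Mill node: discharge = fresh + recycle.
R = M − F = 2754.3 − 719.8 = 2034.5 t/h
CL = 100·R/F = 100·2034.5/719.8 = 282.65 %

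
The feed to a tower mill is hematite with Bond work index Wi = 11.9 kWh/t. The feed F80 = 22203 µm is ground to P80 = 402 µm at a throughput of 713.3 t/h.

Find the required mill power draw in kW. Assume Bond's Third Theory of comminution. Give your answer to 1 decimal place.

W = 10·Wi·[P80^(−½) − F80^(−½)]
W = 10·11.9·(1/√402 − 1/√22203) = 10·11.9·(0.043164) = 5.1366 kWh/t
Power = W × throughput = 5.1366 kWh/t × 713.3 t/h = 3663.9 kW

P = 3663.9 kW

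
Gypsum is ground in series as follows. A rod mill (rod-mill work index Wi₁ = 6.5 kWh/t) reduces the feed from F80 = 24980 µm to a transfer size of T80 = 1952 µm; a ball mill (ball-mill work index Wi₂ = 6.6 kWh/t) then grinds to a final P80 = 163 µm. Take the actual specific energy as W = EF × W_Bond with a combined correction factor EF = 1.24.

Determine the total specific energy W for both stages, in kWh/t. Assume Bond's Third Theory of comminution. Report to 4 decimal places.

W = 10 Wi (P80^-0.5 − F80^-0.5)
Stage 1 (24980→1952 µm, Wi₁=6.5): W₁ = 10·6.5·(0.022634 − 0.006327) = 1.0599 kWh/t
Stage 2 (1952→163 µm, Wi₂=6.6): W₂ = 10·6.6·(0.078326 − 0.022634) = 3.6757 kWh/t
W = W₁ + W₂ = 1.0599 + 3.6757 = 4.7356 kWh/t
Apply correction: 4.7356 × 1.24 = 5.8722 kWh/t

W = 5.8722 kWh/t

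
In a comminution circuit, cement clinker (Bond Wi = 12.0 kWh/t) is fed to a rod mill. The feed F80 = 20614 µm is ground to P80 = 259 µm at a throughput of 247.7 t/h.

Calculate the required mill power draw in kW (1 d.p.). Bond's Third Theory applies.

W = 10 Wi (1/√P80 − 1/√F80)  [Bond]
W = 10·12.0·(1/√259 − 1/√20614) = 10·12.0·(0.055172) = 6.6206 kWh/t
Power = W × throughput = 6.6206 kWh/t × 247.7 t/h = 1639.9 kW

P = 1639.9 kW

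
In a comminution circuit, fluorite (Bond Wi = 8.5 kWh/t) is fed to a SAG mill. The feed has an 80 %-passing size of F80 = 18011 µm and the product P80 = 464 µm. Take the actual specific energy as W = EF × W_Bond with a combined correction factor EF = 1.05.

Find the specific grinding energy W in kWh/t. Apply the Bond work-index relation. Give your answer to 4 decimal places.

W = 10·Wi·[P80^(−½) − F80^(−½)]
1/√464 = 0.046424;  1/√18011 = 0.007451
W = 10·8.5·(0.046424 − 0.007451) = 3.3127 kWh/t
Corrected W = EF·W_Bond = 1.05·3.3127 = 3.4783 kWh/t

W = 3.4783 kWh/t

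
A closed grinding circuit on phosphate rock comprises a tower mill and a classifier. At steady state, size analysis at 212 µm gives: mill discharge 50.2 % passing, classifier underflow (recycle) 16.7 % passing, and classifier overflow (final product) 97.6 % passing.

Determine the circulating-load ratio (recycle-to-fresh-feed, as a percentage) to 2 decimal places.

CL = 141.49 %

Two-product formula at 212 µm:
(1+r)·d = r·u + o ⇒ r = (o−d)/(d−u)
r = (97.6 − 50.2)/(50.2 − 16.7) = 47.4/33.5 = 1.4149
CL = 100·r = 141.49 %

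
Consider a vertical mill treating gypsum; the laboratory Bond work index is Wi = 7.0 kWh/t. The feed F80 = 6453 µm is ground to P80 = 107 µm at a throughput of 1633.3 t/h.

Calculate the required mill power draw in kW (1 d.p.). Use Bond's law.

P = 9629.5 kW

W = 10 Wi / √P80 − 10 Wi / √F80
W = 10·7.0·(1/√107 − 1/√6453) = 10·7.0·(0.084225) = 5.8958 kWh/t
Power = W × throughput = 5.8958 kWh/t × 1633.3 t/h = 9629.5 kW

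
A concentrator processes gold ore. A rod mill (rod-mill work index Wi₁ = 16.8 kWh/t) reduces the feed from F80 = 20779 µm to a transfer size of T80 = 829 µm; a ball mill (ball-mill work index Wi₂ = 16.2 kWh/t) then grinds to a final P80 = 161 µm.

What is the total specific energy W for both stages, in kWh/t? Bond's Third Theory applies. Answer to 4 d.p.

W = 11.8103 kWh/t

Bond:  W = 10 Wi (1/√P − 1/√F)
Stage 1 (20779→829 µm, Wi₁=16.8): W₁ = 10·16.8·(0.034731 − 0.006937) = 4.6694 kWh/t
Stage 2 (829→161 µm, Wi₂=16.2): W₂ = 10·16.2·(0.078811 − 0.034731) = 7.1409 kWh/t
W = W₁ + W₂ = 4.6694 + 7.1409 = 11.8103 kWh/t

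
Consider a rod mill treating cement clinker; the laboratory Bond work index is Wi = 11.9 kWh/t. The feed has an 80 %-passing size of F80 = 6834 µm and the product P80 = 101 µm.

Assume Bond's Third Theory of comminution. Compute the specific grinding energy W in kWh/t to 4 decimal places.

W = 10·Wi·(P80^(-½) − F80^(-½))
1/√101 = 0.099504;  1/√6834 = 0.012097
W = 10·11.9·(0.099504 − 0.012097) = 10.4014 kWh/t

W = 10.4014 kWh/t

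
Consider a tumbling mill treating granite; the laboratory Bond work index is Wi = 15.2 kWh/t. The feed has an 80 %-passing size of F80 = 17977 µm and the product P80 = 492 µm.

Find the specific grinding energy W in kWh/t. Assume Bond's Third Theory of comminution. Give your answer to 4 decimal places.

W = 10 Wi (P80^-0.5 − F80^-0.5)
1/√492 = 0.045083;  1/√17977 = 0.007458
W = 10·15.2·(0.045083 − 0.007458) = 5.7190 kWh/t

W = 5.7190 kWh/t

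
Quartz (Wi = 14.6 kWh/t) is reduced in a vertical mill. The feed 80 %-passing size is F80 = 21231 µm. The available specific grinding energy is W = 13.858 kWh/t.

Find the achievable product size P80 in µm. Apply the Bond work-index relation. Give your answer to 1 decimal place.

W = 10 Wi / √P80 − 10 Wi / √F80
P80^-0.5 = F80^-0.5 + W/(10 Wi)
  = 13.8580/(10·14.6) + 1/√21231 = 0.094918 + 0.006863 = 0.101781
P80 = (1/0.101781)² = 9.8250² = 96.53 µm

P80 = 96.5 µm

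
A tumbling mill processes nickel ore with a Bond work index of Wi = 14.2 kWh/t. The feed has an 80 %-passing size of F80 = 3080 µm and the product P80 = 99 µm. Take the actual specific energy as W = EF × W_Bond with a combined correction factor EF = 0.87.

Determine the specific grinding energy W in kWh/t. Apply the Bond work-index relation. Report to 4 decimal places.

W = 10.1902 kWh/t

Bond: W = 10·Wi·(1/√P80 − 1/√F80)
1/√99 = 0.100504;  1/√3080 = 0.018019
W = 10·14.2·(0.100504 − 0.018019) = 11.7129 kWh/t
Apply correction: 11.7129 × 0.87 = 10.1902 kWh/t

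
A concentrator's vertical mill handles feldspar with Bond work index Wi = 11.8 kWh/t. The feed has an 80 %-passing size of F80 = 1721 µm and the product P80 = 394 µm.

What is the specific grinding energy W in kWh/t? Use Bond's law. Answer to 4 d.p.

W = 3.1003 kWh/t

W = 10 Wi (P80^-0.5 − F80^-0.5)
1/√394 = 0.050379;  1/√1721 = 0.024105
W = 10·11.8·(0.050379 − 0.024105) = 3.1003 kWh/t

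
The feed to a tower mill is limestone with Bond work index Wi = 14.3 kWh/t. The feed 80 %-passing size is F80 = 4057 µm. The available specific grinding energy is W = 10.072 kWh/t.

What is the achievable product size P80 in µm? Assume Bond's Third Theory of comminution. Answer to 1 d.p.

P80 = 134.8 µm

W = 10 Wi / √P80 − 10 Wi / √F80
⇒ 1/√P80 = W/(10·Wi) + 1/√F80
  = 10.0720/(10·14.3) + 1/√4057 = 0.070434 + 0.015700 = 0.086133
P80 = (1/0.086133)² = 11.6099² = 134.79 µm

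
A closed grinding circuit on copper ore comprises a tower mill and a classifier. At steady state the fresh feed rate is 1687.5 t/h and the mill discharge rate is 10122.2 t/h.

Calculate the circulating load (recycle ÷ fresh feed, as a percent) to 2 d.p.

Steady state: M = F + R.
R = M − F = 10122.2 − 1687.5 = 8434.7 t/h
CL = 100·R/F = 100·8434.7/1687.5 = 499.83 %

CL = 499.83 %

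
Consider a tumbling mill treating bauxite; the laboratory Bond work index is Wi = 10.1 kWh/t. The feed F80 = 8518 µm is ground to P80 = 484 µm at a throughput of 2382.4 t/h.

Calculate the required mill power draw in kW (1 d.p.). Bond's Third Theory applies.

W_Bond = 10·Wi·(1/√P₈₀ − 1/√F₈₀)
W = 10·10.1·(1/√484 − 1/√8518) = 10·10.1·(0.034619) = 3.4966 kWh/t
P_mill = W·ṁ = 3.4966·2382.4 = 8330.2 kW

P = 8330.2 kW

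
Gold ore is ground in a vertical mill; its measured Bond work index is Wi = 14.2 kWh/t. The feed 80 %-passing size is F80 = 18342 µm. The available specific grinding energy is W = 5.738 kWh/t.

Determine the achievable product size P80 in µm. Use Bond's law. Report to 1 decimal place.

W = 10·Wi·[P80^(−½) − F80^(−½)]
1/√P80 = 1/√F80 + W/(10·Wi)
  = 5.7380/(10·14.2) + 1/√18342 = 0.040408 + 0.007384 = 0.047792
P80 = (1/0.047792)² = 20.9239² = 437.81 µm

P80 = 437.8 µm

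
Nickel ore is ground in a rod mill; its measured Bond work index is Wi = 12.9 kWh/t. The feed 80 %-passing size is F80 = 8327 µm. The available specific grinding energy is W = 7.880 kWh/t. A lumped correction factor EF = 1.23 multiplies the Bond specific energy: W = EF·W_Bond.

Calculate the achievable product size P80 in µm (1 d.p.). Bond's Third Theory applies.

W = 10·Wi·(P80^(-½) − F80^(-½))
W_Bond = W / EF = 7.880 / 1.23 = 6.4065 kWh/t
⇒ 1/√P80 = W_Bond/(10 Wi) + 1/√F80
  = 6.4065/(10·12.9) + 1/√8327 = 0.049663 + 0.010959 = 0.060621
P80 = (1/0.060621)² = 16.4958² = 272.11 µm

P80 = 272.1 µm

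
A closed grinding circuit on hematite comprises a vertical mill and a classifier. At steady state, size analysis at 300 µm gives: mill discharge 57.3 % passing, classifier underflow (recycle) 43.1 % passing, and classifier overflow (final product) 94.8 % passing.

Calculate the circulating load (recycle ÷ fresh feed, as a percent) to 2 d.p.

Mass balance on the −300 µm fraction:
(1+r)·d = r·u + o ⇒ r = (o−d)/(d−u)
r = (94.8 − 57.3)/(57.3 − 43.1) = 37.5/14.2 = 2.6408
CL = 100·r = 264.08 %

CL = 264.08 %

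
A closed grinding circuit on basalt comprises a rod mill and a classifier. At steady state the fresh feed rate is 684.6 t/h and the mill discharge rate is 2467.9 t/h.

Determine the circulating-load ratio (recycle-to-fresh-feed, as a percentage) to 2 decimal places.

Mill node: discharge = fresh + recycle.
R = M − F = 2467.9 − 684.6 = 1783.3 t/h
CL = 100·R/F = 100·1783.3/684.6 = 260.49 %

CL = 260.49 %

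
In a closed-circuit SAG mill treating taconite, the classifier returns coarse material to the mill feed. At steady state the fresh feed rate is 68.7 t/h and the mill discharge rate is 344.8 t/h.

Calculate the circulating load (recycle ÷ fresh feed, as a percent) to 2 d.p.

CL = 401.89 %

Steady state: M = F + R.
R = M − F = 344.8 − 68.7 = 276.1 t/h
CL = 100·R/F = 100·276.1/68.7 = 401.89 %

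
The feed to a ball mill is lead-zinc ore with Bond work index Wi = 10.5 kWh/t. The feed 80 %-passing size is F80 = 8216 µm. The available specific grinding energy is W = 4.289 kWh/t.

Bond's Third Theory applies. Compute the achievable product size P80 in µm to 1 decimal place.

W = 10 Wi (P80^-0.5 − F80^-0.5)
⇒ 1/√P80 = W/(10·Wi) + 1/√F80
  = 4.2890/(10·10.5) + 1/√8216 = 0.040848 + 0.011032 = 0.051880
P80 = (1/0.051880)² = 19.2752² = 371.54 µm

P80 = 371.5 µm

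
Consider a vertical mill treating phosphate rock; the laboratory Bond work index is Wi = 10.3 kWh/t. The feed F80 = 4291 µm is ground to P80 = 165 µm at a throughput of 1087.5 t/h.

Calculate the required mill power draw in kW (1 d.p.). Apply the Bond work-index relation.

P = 7010.2 kW

W = 10·Wi·(P80^(-½) − F80^(-½))
W = 10·10.3·(1/√165 − 1/√4291) = 10·10.3·(0.062584) = 6.4462 kWh/t
Mill draw = 6.4462 × 1087.5 = 7010.2 kW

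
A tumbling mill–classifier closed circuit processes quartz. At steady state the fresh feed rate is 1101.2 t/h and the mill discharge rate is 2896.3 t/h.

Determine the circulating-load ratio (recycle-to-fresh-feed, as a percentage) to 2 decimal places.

Mill node: discharge = fresh + recycle.
R = M − F = 2896.3 − 1101.2 = 1795.1 t/h
CL = 100·R/F = 100·1795.1/1101.2 = 163.01 %

CL = 163.01 %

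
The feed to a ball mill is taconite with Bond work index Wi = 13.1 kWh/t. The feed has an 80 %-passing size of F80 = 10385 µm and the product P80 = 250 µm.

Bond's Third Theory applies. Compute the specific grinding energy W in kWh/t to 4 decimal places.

W = 10 Wi (1/√P80 − 1/√F80)  [Bond]
1/√250 = 0.063246;  1/√10385 = 0.009813
W = 10·13.1·(0.063246 − 0.009813) = 6.9997 kWh/t

W = 6.9997 kWh/t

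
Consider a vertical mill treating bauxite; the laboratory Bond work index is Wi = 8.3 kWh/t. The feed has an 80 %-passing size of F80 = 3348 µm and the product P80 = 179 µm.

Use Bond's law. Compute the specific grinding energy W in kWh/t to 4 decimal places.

W = 4.7693 kWh/t

W = 10 Wi / √P80 − 10 Wi / √F80
1/√179 = 0.074744;  1/√3348 = 0.017283
W = 10·8.3·(0.074744 − 0.017283) = 4.7693 kWh/t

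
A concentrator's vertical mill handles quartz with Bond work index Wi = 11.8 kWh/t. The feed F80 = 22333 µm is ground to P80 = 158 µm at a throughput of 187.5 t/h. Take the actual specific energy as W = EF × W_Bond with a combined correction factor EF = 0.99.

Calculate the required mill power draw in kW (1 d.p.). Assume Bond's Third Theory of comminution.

W = 10·Wi·(P80^(-½) − F80^(-½))
W = 10·11.8·(1/√158 − 1/√22333) = 10·11.8·(0.072864) = 8.5980 kWh/t
Apply correction: 8.5980 × 0.99 = 8.5120 kWh/t
P_mill = W·ṁ = 8.5120·187.5 = 1596.0 kW

P = 1596.0 kW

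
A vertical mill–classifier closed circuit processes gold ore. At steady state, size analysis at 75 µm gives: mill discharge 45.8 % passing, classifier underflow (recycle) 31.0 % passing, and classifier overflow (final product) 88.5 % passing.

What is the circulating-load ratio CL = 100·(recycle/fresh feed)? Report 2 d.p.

Balance %-passing 75 µm (r = R/F):
(1+r)·d = r·u + o ⇒ r = (o−d)/(d−u)
r = (88.5 − 45.8)/(45.8 − 31.0) = 42.7/14.8 = 2.8851
CL = 100·r = 288.51 %

CL = 288.51 %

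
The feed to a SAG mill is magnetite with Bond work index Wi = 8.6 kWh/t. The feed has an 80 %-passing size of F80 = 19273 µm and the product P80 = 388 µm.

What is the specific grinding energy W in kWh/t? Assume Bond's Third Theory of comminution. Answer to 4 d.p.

W = 3.7465 kWh/t

W = 10 Wi (P80^-0.5 − F80^-0.5)
1/√388 = 0.050767;  1/√19273 = 0.007203
W = 10·8.6·(0.050767 − 0.007203) = 3.7465 kWh/t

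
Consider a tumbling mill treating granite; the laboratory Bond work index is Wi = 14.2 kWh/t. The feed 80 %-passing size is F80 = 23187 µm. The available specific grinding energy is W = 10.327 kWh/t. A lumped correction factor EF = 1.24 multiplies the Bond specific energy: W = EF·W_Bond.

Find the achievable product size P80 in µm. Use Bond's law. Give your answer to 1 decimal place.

Bond: W = 10·Wi·(1/√P80 − 1/√F80)
W_Bond = W / EF = 10.327 / 1.24 = 8.3282 kWh/t
⇒ 1/√P80 = W_Bond/(10·Wi) + 1/√F80
  = 8.3282/(10·14.2) + 1/√23187 = 0.058649 + 0.006567 = 0.065217
P80 = (1/0.065217)² = 15.3335² = 235.12 µm

P80 = 235.1 µm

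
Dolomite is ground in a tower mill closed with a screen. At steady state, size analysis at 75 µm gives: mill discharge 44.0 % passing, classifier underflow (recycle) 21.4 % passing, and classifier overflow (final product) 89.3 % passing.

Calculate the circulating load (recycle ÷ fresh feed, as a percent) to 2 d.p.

CL = 200.44 %

Let r = R/F. Size balance at 75 µm:
(1+r)·d = r·u + o ⇒ r = (o−d)/(d−u)
r = (89.3 − 44.0)/(44.0 − 21.4) = 45.3/22.6 = 2.0044
CL = 100·r = 200.44 %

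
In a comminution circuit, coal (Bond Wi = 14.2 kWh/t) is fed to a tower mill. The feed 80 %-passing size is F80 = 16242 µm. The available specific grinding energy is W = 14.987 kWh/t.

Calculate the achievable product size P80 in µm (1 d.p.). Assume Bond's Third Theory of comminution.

Bond: W = 10·Wi·(1/√P80 − 1/√F80)
⇒ 1/√P80 = W/(10 Wi) + 1/√F80
  = 14.9870/(10·14.2) + 1/√16242 = 0.105542 + 0.007847 = 0.113389
P80 = (1/0.113389)² = 8.8192² = 77.78 µm

P80 = 77.8 µm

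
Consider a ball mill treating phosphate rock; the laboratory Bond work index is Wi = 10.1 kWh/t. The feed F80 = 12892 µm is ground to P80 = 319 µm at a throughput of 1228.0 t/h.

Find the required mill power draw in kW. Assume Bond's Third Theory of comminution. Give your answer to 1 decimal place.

P = 5851.9 kW

Bond:  W = 10 Wi (1/√P − 1/√F)
W = 10·10.1·(1/√319 − 1/√12892) = 10·10.1·(0.047182) = 4.7654 kWh/t
Mill draw = 4.7654 × 1228.0 = 5851.9 kW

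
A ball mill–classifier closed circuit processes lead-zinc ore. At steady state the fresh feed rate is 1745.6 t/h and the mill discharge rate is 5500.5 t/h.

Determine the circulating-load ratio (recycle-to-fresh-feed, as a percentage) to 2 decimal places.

Steady state: M = F + R.
R = M − F = 5500.5 − 1745.6 = 3754.9 t/h
CL = 100·R/F = 100·3754.9/1745.6 = 215.11 %

CL = 215.11 %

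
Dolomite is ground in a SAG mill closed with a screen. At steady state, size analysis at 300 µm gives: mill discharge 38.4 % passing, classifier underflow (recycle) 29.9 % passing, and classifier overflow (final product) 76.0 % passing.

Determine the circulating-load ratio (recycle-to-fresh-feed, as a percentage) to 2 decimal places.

CL = 442.35 %

Classifier node, passing 300 µm:
r = (o − d)/(d − u)
r = (76.0 − 38.4)/(38.4 − 29.9) = 37.6/8.5 = 4.4235
CL = 100·r = 442.35 %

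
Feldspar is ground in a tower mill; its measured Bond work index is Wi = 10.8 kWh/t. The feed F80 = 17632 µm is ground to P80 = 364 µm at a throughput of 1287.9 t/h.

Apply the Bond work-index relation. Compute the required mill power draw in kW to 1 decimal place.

W = 10 Wi (1/√P80 − 1/√F80)  [Bond]
W = 10·10.8·(1/√364 − 1/√17632) = 10·10.8·(0.044883) = 4.8474 kWh/t
P = W·T = 4.8474·1287.9 = 6243.0 kW

P = 6243.0 kW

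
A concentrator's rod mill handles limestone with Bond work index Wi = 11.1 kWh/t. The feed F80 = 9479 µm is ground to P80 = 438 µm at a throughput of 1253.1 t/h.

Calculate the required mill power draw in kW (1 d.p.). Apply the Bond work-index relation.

P = 5217.5 kW

W = 10·Wi·(P80^(-½) − F80^(-½))
W = 10·11.1·(1/√438 − 1/√9479) = 10·11.1·(0.037511) = 4.1637 kWh/t
P_mill = W·ṁ = 4.1637·1253.1 = 5217.5 kW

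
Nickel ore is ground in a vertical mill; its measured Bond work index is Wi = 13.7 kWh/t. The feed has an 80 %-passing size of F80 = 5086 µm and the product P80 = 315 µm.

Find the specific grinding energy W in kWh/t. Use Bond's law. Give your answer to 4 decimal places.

W = 5.7981 kWh/t

W = 10 Wi (1/√P80 − 1/√F80)  [Bond]
1/√315 = 0.056344;  1/√5086 = 0.014022
W = 10·13.7·(0.056344 − 0.014022) = 5.7981 kWh/t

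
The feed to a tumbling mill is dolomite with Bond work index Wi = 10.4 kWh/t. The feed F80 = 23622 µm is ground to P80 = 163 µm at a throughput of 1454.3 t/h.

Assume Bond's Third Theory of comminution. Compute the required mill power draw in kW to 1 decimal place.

P = 10862.5 kW

W = 10·Wi·(P80^(-½) − F80^(-½))
W = 10·10.4·(1/√163 − 1/√23622) = 10·10.4·(0.071820) = 7.4692 kWh/t
Mill draw = 7.4692 × 1454.3 = 10862.5 kW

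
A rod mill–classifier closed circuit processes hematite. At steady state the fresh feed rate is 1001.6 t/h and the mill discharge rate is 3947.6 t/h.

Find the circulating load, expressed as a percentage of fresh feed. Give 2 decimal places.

M = F + R at steady state, so:
R = M − F = 3947.6 − 1001.6 = 2946.0 t/h
CL = 100·R/F = 100·2946.0/1001.6 = 294.13 %

CL = 294.13 %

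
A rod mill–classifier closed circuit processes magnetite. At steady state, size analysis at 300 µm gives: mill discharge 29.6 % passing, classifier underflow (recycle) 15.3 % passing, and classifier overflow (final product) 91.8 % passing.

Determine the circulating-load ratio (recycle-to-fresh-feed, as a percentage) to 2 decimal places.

Mass balance on the −300 µm fraction:
d + r·d = r·u + o → r(d−u) = o−d
r = (91.8 − 29.6)/(29.6 − 15.3) = 62.2/14.3 = 4.3497
CL = 100·r = 434.97 %

CL = 434.97 %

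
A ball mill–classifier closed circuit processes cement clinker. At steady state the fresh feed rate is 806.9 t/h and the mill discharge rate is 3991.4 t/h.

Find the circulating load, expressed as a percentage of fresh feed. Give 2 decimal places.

CL = 394.66 %

Steady state: M = F + R.
R = M − F = 3991.4 − 806.9 = 3184.5 t/h
CL = 100·R/F = 100·3184.5/806.9 = 394.66 %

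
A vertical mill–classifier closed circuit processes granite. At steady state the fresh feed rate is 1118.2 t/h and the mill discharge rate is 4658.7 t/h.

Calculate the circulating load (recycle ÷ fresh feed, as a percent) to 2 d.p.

CL = 316.62 %

Discharge = new feed + return, hence
R = M − F = 4658.7 − 1118.2 = 3540.5 t/h
CL = 100·R/F = 100·3540.5/1118.2 = 316.62 %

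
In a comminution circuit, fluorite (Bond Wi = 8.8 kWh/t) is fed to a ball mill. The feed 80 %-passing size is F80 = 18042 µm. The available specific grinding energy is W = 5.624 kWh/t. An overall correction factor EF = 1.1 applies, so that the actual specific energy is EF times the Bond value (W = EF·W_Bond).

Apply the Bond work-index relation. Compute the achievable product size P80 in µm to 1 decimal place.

P80 = 232.8 µm

W = 10·Wi·(P80^(-½) − F80^(-½))
W_Bond = W / EF = 5.624 / 1.1 = 5.1127 kWh/t
1/√P80 = 1/√F80 + W_Bond/(10·Wi)
  = 5.1127/(10·8.8) + 1/√18042 = 0.058099 + 0.007445 = 0.065544
P80 = (1/0.065544)² = 15.2569² = 232.77 µm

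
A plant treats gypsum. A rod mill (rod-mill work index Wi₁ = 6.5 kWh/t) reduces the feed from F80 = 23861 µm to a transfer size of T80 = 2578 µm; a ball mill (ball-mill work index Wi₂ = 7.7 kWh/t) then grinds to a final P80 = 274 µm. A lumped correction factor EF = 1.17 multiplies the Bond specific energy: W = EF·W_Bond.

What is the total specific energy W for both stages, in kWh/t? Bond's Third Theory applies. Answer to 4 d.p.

W = 4.6737 kWh/t

W = 10·Wi·[P80^(−½) − F80^(−½)]
Stage 1 (23861→2578 µm, Wi₁=6.5): W₁ = 10·6.5·(0.019695 − 0.006474) = 0.8594 kWh/t
Stage 2 (2578→274 µm, Wi₂=7.7): W₂ = 10·7.7·(0.060412 − 0.019695) = 3.1352 kWh/t
W = W₁ + W₂ = 0.8594 + 3.1352 = 3.9946 kWh/t
Corrected W = EF·W_Bond = 1.17·3.9946 = 4.6737 kWh/t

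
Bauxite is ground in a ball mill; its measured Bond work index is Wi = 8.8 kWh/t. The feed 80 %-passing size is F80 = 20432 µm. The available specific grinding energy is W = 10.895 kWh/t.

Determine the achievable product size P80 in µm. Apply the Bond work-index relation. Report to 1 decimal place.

P80 = 58.4 µm

W = 10·Wi·(P80^(-½) − F80^(-½))
P80^-0.5 = F80^-0.5 + W/(10 Wi)
  = 10.8950/(10·8.8) + 1/√20432 = 0.123807 + 0.006996 = 0.130803
P80 = (1/0.130803)² = 7.6451² = 58.45 µm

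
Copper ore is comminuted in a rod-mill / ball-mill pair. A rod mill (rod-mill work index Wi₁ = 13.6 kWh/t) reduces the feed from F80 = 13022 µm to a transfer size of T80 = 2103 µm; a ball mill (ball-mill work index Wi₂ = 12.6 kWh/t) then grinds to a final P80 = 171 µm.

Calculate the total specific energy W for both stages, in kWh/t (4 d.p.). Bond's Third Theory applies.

W = 8.6617 kWh/t

W = 10 Wi (P80^-0.5 − F80^-0.5)
Stage 1 (13022→2103 µm, Wi₁=13.6): W₁ = 10·13.6·(0.021806 − 0.008763) = 1.7739 kWh/t
Stage 2 (2103→171 µm, Wi₂=12.6): W₂ = 10·12.6·(0.076472 − 0.021806) = 6.8879 kWh/t
W = W₁ + W₂ = 1.7739 + 6.8879 = 8.6617 kWh/t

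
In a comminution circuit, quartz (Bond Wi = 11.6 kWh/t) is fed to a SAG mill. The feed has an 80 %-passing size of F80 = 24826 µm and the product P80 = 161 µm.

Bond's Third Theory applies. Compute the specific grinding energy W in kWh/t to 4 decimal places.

W = 10 Wi (P80^-0.5 − F80^-0.5)
1/√161 = 0.078811;  1/√24826 = 0.006347
W = 10·11.6·(0.078811 − 0.006347) = 8.4059 kWh/t

W = 8.4059 kWh/t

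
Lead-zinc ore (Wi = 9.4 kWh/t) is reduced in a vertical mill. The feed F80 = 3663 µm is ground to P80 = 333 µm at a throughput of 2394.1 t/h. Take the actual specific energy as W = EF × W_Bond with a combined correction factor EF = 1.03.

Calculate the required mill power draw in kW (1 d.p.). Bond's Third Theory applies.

P = 8872.5 kW

Bond: W = 10·Wi·(1/√P80 − 1/√F80)
W = 10·9.4·(1/√333 − 1/√3663) = 10·9.4·(0.038277) = 3.5980 kWh/t
Corrected W = EF·W_Bond = 1.03·3.5980 = 3.7060 kWh/t
P_mill = W·ṁ = 3.7060·2394.1 = 8872.5 kW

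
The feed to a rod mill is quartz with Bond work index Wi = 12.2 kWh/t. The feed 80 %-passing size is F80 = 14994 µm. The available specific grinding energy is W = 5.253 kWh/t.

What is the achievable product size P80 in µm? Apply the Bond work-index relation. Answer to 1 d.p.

W_Bond = 10·Wi·(1/√P₈₀ − 1/√F₈₀)
1/√P80 = 1/√F80 + W/(10·Wi)
  = 5.2530/(10·12.2) + 1/√14994 = 0.043057 + 0.008167 = 0.051224
P80 = (1/0.051224)² = 19.5221² = 381.11 µm

P80 = 381.1 µm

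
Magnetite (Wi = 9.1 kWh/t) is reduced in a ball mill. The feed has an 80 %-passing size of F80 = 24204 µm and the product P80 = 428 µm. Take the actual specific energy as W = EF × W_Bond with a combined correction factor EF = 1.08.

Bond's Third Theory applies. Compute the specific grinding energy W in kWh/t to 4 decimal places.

W = 10 Wi / √P80 − 10 Wi / √F80
1/√428 = 0.048337;  1/√24204 = 0.006428
W = 10·9.1·(0.048337 − 0.006428) = 3.8137 kWh/t
With EF = 1.08: W = 3.8137·1.08 = 4.1188 kWh/t

W = 4.1188 kWh/t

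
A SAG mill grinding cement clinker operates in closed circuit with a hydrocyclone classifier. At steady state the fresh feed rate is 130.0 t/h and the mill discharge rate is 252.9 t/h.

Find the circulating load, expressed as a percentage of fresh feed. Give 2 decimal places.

Steady state: M = F + R.
R = M − F = 252.9 − 130.0 = 122.9 t/h
CL = 100·R/F = 100·122.9/130.0 = 94.54 %

CL = 94.54 %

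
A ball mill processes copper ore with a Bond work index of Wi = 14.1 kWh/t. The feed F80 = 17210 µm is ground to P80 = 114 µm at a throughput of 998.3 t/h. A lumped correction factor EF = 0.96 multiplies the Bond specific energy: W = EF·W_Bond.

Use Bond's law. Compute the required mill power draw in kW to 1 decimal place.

P = 11626.0 kW

W = 10 Wi (P80^-0.5 − F80^-0.5)
W = 10·14.1·(1/√114 − 1/√17210) = 10·14.1·(0.086036) = 12.1311 kWh/t
Corrected W = EF·W_Bond = 0.96·12.1311 = 11.6458 kWh/t
P = W·T = 11.6458·998.3 = 11626.0 kW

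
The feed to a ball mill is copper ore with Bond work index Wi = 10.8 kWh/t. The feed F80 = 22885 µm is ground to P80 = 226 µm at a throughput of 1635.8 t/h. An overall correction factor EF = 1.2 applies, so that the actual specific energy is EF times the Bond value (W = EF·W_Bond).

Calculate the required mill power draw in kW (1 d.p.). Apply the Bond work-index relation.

P = 12700.6 kW

W = 10 Wi (1/√P80 − 1/√F80)  [Bond]
W = 10·10.8·(1/√226 − 1/√22885) = 10·10.8·(0.059909) = 6.4701 kWh/t
Apply correction: 6.4701 × 1.2 = 7.7642 kWh/t
Mill draw = 7.7642 × 1635.8 = 12700.6 kW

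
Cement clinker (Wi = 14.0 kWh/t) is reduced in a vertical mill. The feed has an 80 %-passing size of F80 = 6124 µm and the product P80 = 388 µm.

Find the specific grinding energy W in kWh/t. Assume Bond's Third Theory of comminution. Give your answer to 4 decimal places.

W = 5.3184 kWh/t

W = 10 Wi (1/√P80 − 1/√F80)  [Bond]
1/√388 = 0.050767;  1/√6124 = 0.012779
W = 10·14.0·(0.050767 − 0.012779) = 5.3184 kWh/t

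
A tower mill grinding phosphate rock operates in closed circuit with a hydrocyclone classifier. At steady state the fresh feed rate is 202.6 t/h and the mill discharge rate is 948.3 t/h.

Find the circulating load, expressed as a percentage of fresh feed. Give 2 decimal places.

CL = 368.07 %

M = F + R at steady state, so:
R = M − F = 948.3 − 202.6 = 745.7 t/h
CL = 100·R/F = 100·745.7/202.6 = 368.07 %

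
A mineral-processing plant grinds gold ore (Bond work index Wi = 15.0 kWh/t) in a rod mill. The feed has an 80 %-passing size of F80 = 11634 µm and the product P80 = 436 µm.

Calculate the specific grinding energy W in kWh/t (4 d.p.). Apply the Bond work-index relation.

W = 5.7930 kWh/t

W = 10·Wi·(P80^(-½) − F80^(-½))
1/√436 = 0.047891;  1/√11634 = 0.009271
W = 10·15.0·(0.047891 − 0.009271) = 5.7930 kWh/t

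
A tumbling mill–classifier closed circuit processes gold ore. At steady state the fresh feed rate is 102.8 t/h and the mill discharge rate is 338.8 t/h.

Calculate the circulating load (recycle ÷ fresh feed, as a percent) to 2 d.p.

CL = 229.57 %

M = F + R at steady state, so:
R = M − F = 338.8 − 102.8 = 236.0 t/h
CL = 100·R/F = 100·236.0/102.8 = 229.57 %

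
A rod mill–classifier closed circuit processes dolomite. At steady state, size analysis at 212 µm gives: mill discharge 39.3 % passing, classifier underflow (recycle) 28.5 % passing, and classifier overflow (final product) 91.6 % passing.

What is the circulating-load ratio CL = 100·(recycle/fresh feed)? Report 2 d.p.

Balance %-passing 212 µm (r = R/F):
(1+r)·d = r·u + o ⇒ r = (o−d)/(d−u)
r = (91.6 − 39.3)/(39.3 − 28.5) = 52.3/10.8 = 4.8426
CL = 100·r = 484.26 %

CL = 484.26 %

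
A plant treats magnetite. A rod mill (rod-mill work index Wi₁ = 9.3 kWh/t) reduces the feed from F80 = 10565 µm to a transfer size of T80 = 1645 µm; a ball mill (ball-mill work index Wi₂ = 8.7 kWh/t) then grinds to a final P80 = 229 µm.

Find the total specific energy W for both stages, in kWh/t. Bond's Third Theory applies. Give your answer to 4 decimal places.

W = 4.9923 kWh/t

Bond:  W = 10 Wi (1/√P − 1/√F)
Stage 1 (10565→1645 µm, Wi₁=9.3): W₁ = 10·9.3·(0.024656 − 0.009729) = 1.3882 kWh/t
Stage 2 (1645→229 µm, Wi₂=8.7): W₂ = 10·8.7·(0.066082 − 0.024656) = 3.6041 kWh/t
W = W₁ + W₂ = 1.3882 + 3.6041 = 4.9923 kWh/t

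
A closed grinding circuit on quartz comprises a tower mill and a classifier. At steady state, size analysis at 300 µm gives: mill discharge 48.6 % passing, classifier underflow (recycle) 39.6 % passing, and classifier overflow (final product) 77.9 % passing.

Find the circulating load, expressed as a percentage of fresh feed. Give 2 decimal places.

CL = 325.56 %

Mass balance on the −300 µm fraction:
(1+r)d = ru + o → r = (o−d)/(d−u)
r = (77.9 − 48.6)/(48.6 − 39.6) = 29.3/9.0 = 3.2556
CL = 100·r = 325.56 %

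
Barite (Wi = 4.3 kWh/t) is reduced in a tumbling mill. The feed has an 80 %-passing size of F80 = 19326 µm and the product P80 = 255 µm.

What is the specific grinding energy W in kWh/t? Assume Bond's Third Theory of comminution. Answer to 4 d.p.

W = 2.3835 kWh/t

W = 10·Wi·[P80^(−½) − F80^(−½)]
1/√255 = 0.062622;  1/√19326 = 0.007193
W = 10·4.3·(0.062622 − 0.007193) = 2.3835 kWh/t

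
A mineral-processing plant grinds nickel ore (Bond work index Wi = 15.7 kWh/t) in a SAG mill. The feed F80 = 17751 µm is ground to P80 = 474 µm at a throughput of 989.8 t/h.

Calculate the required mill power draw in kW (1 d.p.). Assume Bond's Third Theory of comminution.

W = 10 Wi (1/√P80 − 1/√F80)  [Bond]
W = 10·15.7·(1/√474 − 1/√17751) = 10·15.7·(0.038426) = 6.0329 kWh/t
P_mill = W·ṁ = 6.0329·989.8 = 5971.3 kW

P = 5971.3 kW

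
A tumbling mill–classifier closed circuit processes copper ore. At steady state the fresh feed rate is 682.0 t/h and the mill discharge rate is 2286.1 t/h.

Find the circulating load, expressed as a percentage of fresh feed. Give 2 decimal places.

Discharge = new feed + return, hence
R = M − F = 2286.1 − 682.0 = 1604.1 t/h
CL = 100·R/F = 100·1604.1/682.0 = 235.21 %

CL = 235.21 %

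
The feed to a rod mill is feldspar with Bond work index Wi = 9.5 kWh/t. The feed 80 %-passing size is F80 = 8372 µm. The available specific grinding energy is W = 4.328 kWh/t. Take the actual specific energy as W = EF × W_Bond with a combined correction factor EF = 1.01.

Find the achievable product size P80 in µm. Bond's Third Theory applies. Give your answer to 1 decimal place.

P80 = 318.5 µm

W = 10·Wi·(P80^(-½) − F80^(-½))
W_Bond = W / EF = 4.328 / 1.01 = 4.2851 kWh/t
1/√P80 = 1/√F80 + W_Bond/(10·Wi)
  = 4.2851/(10·9.5) + 1/√8372 = 0.045107 + 0.010929 = 0.056036
P80 = (1/0.056036)² = 17.8457² = 318.47 µm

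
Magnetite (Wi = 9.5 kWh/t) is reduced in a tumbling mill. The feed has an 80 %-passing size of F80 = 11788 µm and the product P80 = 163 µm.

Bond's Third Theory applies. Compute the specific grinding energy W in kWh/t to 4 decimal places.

W = 10 Wi (P80^-0.5 − F80^-0.5)
1/√163 = 0.078326;  1/√11788 = 0.009210
W = 10·9.5·(0.078326 − 0.009210) = 6.5660 kWh/t

W = 6.5660 kWh/t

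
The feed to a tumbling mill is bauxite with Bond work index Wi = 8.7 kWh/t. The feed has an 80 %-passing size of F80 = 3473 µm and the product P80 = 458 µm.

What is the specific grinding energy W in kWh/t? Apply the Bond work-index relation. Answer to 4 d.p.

W_Bond = 10·Wi·(1/√P₈₀ − 1/√F₈₀)
1/√458 = 0.046727;  1/√3473 = 0.016969
W = 10·8.7·(0.046727 − 0.016969) = 2.5890 kWh/t

W = 2.5890 kWh/t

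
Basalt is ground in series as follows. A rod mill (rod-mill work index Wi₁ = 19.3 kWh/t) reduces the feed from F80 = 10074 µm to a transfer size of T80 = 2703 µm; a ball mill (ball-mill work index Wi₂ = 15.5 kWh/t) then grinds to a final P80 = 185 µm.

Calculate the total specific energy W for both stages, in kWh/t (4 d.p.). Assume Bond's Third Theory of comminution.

W = 10.2038 kWh/t

W = 10·Wi·(P80^(-½) − F80^(-½))
Stage 1 (10074→2703 µm, Wi₁=19.3): W₁ = 10·19.3·(0.019234 − 0.009963) = 1.7893 kWh/t
Stage 2 (2703→185 µm, Wi₂=15.5): W₂ = 10·15.5·(0.073521 − 0.019234) = 8.4145 kWh/t
W = W₁ + W₂ = 1.7893 + 8.4145 = 10.2038 kWh/t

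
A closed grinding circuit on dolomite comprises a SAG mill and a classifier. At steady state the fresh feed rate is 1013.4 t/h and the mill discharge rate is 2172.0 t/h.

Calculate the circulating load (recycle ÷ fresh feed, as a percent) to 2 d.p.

CL = 114.33 %

Steady state: M = F + R.
R = M − F = 2172.0 − 1013.4 = 1158.6 t/h
CL = 100·R/F = 100·1158.6/1013.4 = 114.33 %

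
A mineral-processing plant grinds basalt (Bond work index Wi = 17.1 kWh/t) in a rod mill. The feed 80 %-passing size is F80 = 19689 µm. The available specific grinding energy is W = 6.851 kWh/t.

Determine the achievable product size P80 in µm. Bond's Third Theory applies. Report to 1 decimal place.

W = 10·Wi·(P80^(-½) − F80^(-½))
⇒ 1/√P80 = W/(10·Wi) + 1/√F80
  = 6.8510/(10·17.1) + 1/√19689 = 0.040064 + 0.007127 = 0.047191
P80 = (1/0.047191)² = 21.1905² = 449.04 µm

P80 = 449.0 µm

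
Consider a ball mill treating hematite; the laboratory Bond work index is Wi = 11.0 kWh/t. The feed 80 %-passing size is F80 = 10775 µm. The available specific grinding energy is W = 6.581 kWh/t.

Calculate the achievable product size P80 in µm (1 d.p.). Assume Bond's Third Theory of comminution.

P80 = 207.3 µm

W = 10 Wi (1/√P80 − 1/√F80)  [Bond]
⇒ 1/√P80 = W/(10 Wi) + 1/√F80
  = 6.5810/(10·11.0) + 1/√10775 = 0.059827 + 0.009634 = 0.069461
P80 = (1/0.069461)² = 14.3966² = 207.26 µm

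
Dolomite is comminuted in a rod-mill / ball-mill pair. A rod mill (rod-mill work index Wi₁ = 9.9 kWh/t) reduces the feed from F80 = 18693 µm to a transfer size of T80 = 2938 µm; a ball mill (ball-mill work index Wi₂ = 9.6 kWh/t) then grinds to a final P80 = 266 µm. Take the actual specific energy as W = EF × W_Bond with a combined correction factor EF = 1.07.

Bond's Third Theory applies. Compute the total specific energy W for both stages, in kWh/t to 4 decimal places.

W = 5.5826 kWh/t

W = 10 Wi (P80^-0.5 − F80^-0.5)
Stage 1 (18693→2938 µm, Wi₁=9.9): W₁ = 10·9.9·(0.018449 − 0.007314) = 1.1024 kWh/t
Stage 2 (2938→266 µm, Wi₂=9.6): W₂ = 10·9.6·(0.061314 − 0.018449) = 4.1150 kWh/t
W = W₁ + W₂ = 1.1024 + 4.1150 = 5.2174 kWh/t
Apply correction: 5.2174 × 1.07 = 5.5826 kWh/t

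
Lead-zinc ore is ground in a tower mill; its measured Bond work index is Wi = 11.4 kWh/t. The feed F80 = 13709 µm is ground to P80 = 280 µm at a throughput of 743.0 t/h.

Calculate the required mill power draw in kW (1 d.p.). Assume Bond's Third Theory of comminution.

P = 4338.5 kW

W = 10 Wi (P80^-0.5 − F80^-0.5)
W = 10·11.4·(1/√280 − 1/√13709) = 10·11.4·(0.051221) = 5.8392 kWh/t
Power = W × throughput = 5.8392 kWh/t × 743.0 t/h = 4338.5 kW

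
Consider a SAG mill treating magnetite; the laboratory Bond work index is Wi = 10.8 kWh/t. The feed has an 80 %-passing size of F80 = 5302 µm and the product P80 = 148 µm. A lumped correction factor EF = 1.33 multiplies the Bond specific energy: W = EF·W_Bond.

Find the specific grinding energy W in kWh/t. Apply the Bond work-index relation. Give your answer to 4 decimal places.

Bond:  W = 10 Wi (1/√P − 1/√F)
1/√148 = 0.082199;  1/√5302 = 0.013733
W = 10·10.8·(0.082199 − 0.013733) = 7.3943 kWh/t
Apply correction: 7.3943 × 1.33 = 9.8345 kWh/t

W = 9.8345 kWh/t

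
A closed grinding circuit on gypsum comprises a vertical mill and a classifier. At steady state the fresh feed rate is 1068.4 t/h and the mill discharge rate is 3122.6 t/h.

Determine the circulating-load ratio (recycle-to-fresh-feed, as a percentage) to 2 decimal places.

Steady state: M = F + R.
R = M − F = 3122.6 − 1068.4 = 2054.2 t/h
CL = 100·R/F = 100·2054.2/1068.4 = 192.27 %

CL = 192.27 %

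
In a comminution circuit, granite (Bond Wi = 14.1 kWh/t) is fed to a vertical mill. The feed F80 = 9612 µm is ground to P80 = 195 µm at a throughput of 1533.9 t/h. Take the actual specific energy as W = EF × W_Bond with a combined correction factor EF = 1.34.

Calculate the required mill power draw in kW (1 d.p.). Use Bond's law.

Bond: W = 10·Wi·(1/√P80 − 1/√F80)
W = 10·14.1·(1/√195 − 1/√9612) = 10·14.1·(0.061412) = 8.6590 kWh/t
Apply correction: 8.6590 × 1.34 = 11.6031 kWh/t
Power = W × throughput = 11.6031 kWh/t × 1533.9 t/h = 17798.0 kW

P = 17798.0 kW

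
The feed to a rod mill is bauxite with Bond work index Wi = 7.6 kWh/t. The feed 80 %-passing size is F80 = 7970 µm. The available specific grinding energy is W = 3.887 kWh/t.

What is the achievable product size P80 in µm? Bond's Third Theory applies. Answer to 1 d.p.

P80 = 257.3 µm

W = 10 Wi (1/√P80 − 1/√F80)  [Bond]
P80^(−½) = W/(10 Wi) + F80^(−½)
  = 3.8870/(10·7.6) + 1/√7970 = 0.051145 + 0.011201 = 0.062346
P80 = (1/0.062346)² = 16.0395² = 257.27 µm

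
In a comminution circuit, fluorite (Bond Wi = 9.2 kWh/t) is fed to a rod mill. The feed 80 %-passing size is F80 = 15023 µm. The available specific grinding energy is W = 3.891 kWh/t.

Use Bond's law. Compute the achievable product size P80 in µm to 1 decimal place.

P80 = 392.9 µm

Bond: W = 10·Wi·(1/√P80 − 1/√F80)
P80^-0.5 = F80^-0.5 + W/(10 Wi)
  = 3.8910/(10·9.2) + 1/√15023 = 0.042293 + 0.008159 = 0.050452
P80 = (1/0.050452)² = 19.8207² = 392.86 µm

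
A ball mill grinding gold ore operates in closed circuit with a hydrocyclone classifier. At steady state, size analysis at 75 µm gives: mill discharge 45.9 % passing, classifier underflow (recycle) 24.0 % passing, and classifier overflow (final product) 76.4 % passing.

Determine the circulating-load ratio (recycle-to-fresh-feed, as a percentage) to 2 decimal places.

CL = 139.27 %

Let r = R/F. Size balance at 75 µm:
Fd + Rd = Ru + Fo ⇒ R/F = (o−d)/(d−u)
r = (76.4 − 45.9)/(45.9 − 24.0) = 30.5/21.9 = 1.3927
CL = 100·r = 139.27 %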